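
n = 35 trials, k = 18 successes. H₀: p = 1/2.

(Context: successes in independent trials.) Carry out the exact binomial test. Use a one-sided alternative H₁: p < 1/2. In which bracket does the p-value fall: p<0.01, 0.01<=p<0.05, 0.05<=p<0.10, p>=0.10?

Exact binomial: n=35, k=18, p₀=1/2=0.5000
P(X≤18) from Σ C(n,i)·p₀^i·(1−p₀)^(n−i)
p-value (one-sided, H₁ less) = 0.63206
→ bracket: p>=0.10

p-value bracket: p>=0.10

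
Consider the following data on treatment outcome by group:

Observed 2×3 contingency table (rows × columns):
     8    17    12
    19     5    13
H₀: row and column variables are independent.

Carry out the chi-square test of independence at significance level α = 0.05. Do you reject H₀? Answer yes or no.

reject H₀: yes

Row totals [37, 37], col totals [27, 22, 25], n=74
χ² = (8−13.50)²/13.50 + (17−11.00)²/11.00 + (12−12.50)²/12.50 + (19−13.50)²/13.50 + (5−11.00)²/11.00 + (13−12.50)²/12.50 = 11.0669
df = 2
p-value (upper-tail) = 0.00395
At α=0.05: p < α → reject H₀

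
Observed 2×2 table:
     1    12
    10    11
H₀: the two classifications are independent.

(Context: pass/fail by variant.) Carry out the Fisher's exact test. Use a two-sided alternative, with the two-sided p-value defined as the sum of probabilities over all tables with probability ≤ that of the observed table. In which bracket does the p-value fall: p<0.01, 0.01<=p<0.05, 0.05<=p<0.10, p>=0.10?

p-value bracket: 0.01<=p<0.05

Margins: r₁=13, r₂=21, c₁=11, c₂=23, n=34
p_obs = C(13,1)·C(21,10)/C(34,11); sum pmf over tables with pmf ≤ p_obs
p-value (two-sided) = 0.02379
→ bracket: 0.01<=p<0.05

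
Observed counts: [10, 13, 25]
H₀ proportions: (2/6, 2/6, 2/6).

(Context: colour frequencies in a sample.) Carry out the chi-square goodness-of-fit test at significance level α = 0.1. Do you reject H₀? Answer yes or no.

reject H₀: yes

n = 48; E_i = n·p_i = [16.00, 16.00, 16.00]
χ² = (10−16.00)²/16.00 + (13−16.00)²/16.00 + (25−16.00)²/16.00 = 7.8750
df = 2
p-value (upper-tail) = 0.01950
At α=0.1: p < α → reject H₀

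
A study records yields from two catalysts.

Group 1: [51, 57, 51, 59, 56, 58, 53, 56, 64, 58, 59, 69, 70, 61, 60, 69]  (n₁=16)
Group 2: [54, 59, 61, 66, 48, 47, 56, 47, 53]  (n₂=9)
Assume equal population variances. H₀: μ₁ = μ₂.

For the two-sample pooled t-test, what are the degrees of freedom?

df = n₁ + n₂ − 2 = 16 + 9 − 2 = 23

degrees of freedom = 23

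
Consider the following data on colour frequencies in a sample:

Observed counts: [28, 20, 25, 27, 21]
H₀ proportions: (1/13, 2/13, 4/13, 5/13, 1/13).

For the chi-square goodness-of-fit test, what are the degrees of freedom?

degrees of freedom = 4

df = k − 1 = 5 − 1 = 4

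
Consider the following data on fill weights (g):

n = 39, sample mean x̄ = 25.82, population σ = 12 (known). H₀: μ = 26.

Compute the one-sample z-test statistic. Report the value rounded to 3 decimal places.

test statistic = -0.094

SE = σ/√n = 12/√39 = 1.9215
z = (x̄−μ₀)/SE = (25.82−26)/1.9215 = -0.0937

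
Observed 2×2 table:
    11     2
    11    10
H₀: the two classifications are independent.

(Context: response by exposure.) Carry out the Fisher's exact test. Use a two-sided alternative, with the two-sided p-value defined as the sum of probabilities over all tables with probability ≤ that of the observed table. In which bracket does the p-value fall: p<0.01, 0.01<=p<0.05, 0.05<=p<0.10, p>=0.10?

p-value bracket: 0.05<=p<0.10

Margins: r₁=13, r₂=21, c₁=22, c₂=12, n=34
p_obs = C(13,11)·C(21,11)/C(34,22); sum pmf over tables with pmf ≤ p_obs
p-value (two-sided) = 0.07496
→ bracket: 0.05<=p<0.10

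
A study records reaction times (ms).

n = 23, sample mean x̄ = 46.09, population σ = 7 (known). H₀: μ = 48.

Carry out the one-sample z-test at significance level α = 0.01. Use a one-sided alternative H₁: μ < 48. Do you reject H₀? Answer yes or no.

reject H₀: no

SE = σ/√n = 7/√23 = 1.4596
z = (x̄−μ₀)/SE = (46.09−48)/1.4596 = -1.3086
p-value (one-sided, H₁ less) = 0.09534
At α=0.01: p ≥ α → fail to reject H₀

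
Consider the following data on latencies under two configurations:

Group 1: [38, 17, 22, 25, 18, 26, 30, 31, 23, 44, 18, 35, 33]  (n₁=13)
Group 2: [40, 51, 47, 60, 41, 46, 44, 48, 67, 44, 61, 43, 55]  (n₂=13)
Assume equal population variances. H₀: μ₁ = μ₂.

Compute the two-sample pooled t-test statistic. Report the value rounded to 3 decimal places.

test statistic = -6.682

x̄₁=27.692, s₁=8.350, n₁=13
x̄₂=49.769, s₂=8.497, n₂=13
s_p² = [12·8.350² + 12·8.497²]/24 = 70.9615
SE = √(s_p²·(1/13+1/13)) = 3.3041
t = (27.692−49.769)/3.3041 = -6.6816
df = 24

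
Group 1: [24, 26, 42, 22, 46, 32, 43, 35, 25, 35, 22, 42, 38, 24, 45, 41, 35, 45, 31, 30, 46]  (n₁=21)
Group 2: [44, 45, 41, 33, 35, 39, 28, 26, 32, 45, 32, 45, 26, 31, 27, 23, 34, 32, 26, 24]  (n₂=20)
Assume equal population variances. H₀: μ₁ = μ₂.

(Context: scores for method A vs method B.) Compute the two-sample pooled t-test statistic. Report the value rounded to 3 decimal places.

test statistic = 0.524

x̄₁=34.714, s₁=8.539, n₁=21
x̄₂=33.400, s₂=7.437, n₂=20
s_p² = [20·8.539² + 19·7.437²]/39 = 64.3355
SE = √(s_p²·(1/21+1/20)) = 2.5061
t = (34.714−33.400)/2.5061 = 0.5244
df = 39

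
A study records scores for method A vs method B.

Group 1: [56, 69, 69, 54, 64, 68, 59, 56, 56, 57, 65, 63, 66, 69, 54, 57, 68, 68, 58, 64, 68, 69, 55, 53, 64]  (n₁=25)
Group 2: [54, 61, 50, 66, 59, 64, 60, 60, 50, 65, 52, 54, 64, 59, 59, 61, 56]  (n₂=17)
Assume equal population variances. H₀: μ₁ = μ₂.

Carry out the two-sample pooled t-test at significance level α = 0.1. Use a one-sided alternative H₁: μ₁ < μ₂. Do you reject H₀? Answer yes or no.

x̄₁=61.960, s₁=5.842, n₁=25
x̄₂=58.471, s₂=5.064, n₂=17
s_p² = [24·5.842² + 16·5.064²]/40 = 30.7299
SE = √(s_p²·(1/25+1/17)) = 1.7427
t = (61.960−58.471)/1.7427 = 2.0024
df = 40
p-value (one-sided, H₁ less) = 0.97397
At α=0.1: p ≥ α → fail to reject H₀

reject H₀: no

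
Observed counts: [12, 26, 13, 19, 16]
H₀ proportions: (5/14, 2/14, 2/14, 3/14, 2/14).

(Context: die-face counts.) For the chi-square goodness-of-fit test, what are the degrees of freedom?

degrees of freedom = 4

df = k − 1 = 5 − 1 = 4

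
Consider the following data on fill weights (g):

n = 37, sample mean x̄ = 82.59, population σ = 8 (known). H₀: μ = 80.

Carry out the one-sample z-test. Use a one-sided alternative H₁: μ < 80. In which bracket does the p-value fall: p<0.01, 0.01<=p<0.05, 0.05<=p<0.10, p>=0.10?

p-value bracket: p>=0.10

SE = σ/√n = 8/√37 = 1.3152
z = (x̄−μ₀)/SE = (82.59−80)/1.3152 = 1.9693
p-value (one-sided, H₁ less) = 0.97554
→ bracket: p>=0.10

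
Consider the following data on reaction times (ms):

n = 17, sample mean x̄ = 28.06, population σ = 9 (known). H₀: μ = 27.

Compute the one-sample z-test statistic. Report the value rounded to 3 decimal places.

test statistic = 0.486

SE = σ/√n = 9/√17 = 2.1828
z = (x̄−μ₀)/SE = (28.06−27)/2.1828 = 0.4856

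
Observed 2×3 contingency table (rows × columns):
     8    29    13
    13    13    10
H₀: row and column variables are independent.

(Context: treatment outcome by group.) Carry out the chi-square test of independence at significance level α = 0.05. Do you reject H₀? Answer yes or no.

Row totals [50, 36], col totals [21, 42, 23], n=86
χ² = (8−12.21)²/12.21 + (29−24.42)²/24.42 + (13−13.37)²/13.37 + (13−8.79)²/8.79 + (13−17.58)²/17.58 + (10−9.63)²/9.63 = 5.5449
df = 2
p-value (upper-tail) = 0.06251
At α=0.05: p ≥ α → fail to reject H₀

reject H₀: no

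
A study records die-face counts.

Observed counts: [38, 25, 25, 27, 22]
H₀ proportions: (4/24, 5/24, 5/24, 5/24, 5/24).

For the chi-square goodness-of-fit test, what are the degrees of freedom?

degrees of freedom = 4

df = k − 1 = 5 − 1 = 4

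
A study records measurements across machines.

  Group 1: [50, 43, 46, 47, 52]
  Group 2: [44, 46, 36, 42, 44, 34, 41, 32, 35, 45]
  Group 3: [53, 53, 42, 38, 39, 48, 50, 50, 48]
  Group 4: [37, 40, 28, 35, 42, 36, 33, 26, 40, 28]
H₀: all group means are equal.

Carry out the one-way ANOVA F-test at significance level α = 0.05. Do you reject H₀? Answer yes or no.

Group means [47.60, 39.90, 46.78, 34.50], grand mean 41.265
SSB = Σnᵢ(x̄ᵢ−x̄)² = 950.462; SSW = ΣΣ(x−x̄ᵢ)² = 834.156
MSB = 950.462/3 = 316.8207; MSW = 834.156/30 = 27.8052
F = MSB/MSW = 11.3943
df = (3, 30)
p-value (upper-tail) = 0.00004
At α=0.05: p < α → reject H₀

reject H₀: yes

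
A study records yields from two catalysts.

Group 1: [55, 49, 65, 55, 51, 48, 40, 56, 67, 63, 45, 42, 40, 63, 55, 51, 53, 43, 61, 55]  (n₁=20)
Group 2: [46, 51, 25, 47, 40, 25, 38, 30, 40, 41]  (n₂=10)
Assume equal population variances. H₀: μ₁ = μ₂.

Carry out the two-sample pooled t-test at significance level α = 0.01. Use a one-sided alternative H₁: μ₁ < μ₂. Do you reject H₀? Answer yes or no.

reject H₀: no

x̄₁=52.850, s₁=8.273, n₁=20
x̄₂=38.300, s₂=9.019, n₂=10
s_p² = [19·8.273² + 9·9.019²]/28 = 72.5946
SE = √(s_p²·(1/20+1/10)) = 3.2999
t = (52.850−38.300)/3.2999 = 4.4093
df = 28
p-value (one-sided, H₁ less) = 0.99993
At α=0.01: p ≥ α → fail to reject H₀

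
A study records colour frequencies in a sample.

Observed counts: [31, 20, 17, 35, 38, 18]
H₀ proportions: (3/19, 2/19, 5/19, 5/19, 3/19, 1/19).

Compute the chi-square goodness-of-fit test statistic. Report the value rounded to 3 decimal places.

n = 159; E_i = n·p_i = [25.11, 16.74, 41.84, 41.84, 25.11, 8.37]
χ² = (31−25.11)²/25.11 + (20−16.74)²/16.74 + (17−41.84)²/41.84 + (35−41.84)²/41.84 + (38−25.11)²/25.11 + (18−8.37)²/8.37 = 35.5966
df = 5

test statistic = 35.597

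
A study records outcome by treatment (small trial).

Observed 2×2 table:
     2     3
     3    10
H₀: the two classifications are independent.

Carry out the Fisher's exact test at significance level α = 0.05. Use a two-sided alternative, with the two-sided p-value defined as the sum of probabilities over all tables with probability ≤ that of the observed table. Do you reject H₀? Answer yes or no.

reject H₀: no

Margins: r₁=5, r₂=13, c₁=5, c₂=13, n=18
p_obs = C(5,2)·C(13,3)/C(18,5); sum pmf over tables with pmf ≤ p_obs
p-value (two-sided) = 0.58275
At α=0.05: p ≥ α → fail to reject H₀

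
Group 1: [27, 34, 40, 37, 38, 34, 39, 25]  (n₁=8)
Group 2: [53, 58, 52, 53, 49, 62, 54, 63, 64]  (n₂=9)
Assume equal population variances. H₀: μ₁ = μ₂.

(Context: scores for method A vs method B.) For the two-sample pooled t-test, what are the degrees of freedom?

df = n₁ + n₂ − 2 = 8 + 9 − 2 = 15

degrees of freedom = 15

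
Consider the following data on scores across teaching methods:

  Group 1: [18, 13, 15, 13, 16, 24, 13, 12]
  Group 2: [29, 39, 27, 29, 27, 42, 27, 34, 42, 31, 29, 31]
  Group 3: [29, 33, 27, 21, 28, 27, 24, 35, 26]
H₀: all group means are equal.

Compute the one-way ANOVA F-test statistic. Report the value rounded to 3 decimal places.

test statistic = 29.270

Group means [15.50, 32.25, 27.78], grand mean 26.241
SSB = Σnᵢ(x̄ᵢ−x̄)² = 1377.505; SSW = ΣΣ(x−x̄ᵢ)² = 611.806
MSB = 1377.505/2 = 688.7524; MSW = 611.806/26 = 23.5310
F = MSB/MSW = 29.2700
df = (2, 26)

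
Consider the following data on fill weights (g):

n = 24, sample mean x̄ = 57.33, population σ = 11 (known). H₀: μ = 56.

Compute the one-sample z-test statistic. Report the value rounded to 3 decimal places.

test statistic = 0.592

SE = σ/√n = 11/√24 = 2.2454
z = (x̄−μ₀)/SE = (57.33−56)/2.2454 = 0.5923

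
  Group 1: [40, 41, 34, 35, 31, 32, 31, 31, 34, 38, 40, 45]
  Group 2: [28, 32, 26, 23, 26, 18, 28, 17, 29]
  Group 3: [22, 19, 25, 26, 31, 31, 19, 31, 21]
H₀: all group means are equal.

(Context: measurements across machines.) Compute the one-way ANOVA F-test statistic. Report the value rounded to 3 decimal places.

Group means [36.00, 25.22, 25.00], grand mean 29.467
SSB = Σnᵢ(x̄ᵢ−x̄)² = 853.911; SSW = ΣΣ(x−x̄ᵢ)² = 649.556
MSB = 853.911/2 = 426.9556; MSW = 649.556/27 = 24.0576
F = MSB/MSW = 17.7472
df = (2, 27)

test statistic = 17.747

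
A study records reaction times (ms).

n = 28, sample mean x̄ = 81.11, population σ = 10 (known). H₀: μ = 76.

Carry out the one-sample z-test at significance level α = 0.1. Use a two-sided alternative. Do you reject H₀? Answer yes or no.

SE = σ/√n = 10/√28 = 1.8898
z = (x̄−μ₀)/SE = (81.11−76)/1.8898 = 2.7040
p-value (two-sided) = 0.00685
At α=0.1: p < α → reject H₀

reject H₀: yes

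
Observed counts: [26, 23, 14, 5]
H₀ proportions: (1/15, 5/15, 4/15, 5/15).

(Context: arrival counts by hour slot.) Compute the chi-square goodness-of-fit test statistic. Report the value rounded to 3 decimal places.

n = 68; E_i = n·p_i = [4.53, 22.67, 18.13, 22.67]
χ² = (26−4.53)²/4.53 + (23−22.67)²/22.67 + (14−18.13)²/18.13 + (5−22.67)²/22.67 = 116.3676
df = 3

test statistic = 116.368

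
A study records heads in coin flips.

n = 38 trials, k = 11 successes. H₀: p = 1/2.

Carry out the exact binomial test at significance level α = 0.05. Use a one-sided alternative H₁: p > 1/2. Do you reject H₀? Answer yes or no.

Exact binomial: n=38, k=11, p₀=1/2=0.5000
P(X≥11) from Σ C(n,i)·p₀^i·(1−p₀)^(n−i)
p-value (one-sided, H₁ greater) = 0.99745
At α=0.05: p ≥ α → fail to reject H₀

reject H₀: no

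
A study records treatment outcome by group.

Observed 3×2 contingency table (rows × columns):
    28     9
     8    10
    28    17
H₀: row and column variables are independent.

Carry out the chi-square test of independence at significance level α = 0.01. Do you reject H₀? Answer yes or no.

reject H₀: no

Row totals [37, 18, 45], col totals [64, 36], n=100
χ² = (28−23.68)²/23.68 + (9−13.32)²/13.32 + (8−11.52)²/11.52 + (10−6.48)²/6.48 + (28−28.80)²/28.80 + (17−16.20)²/16.20 = 5.2386
df = 2
p-value (upper-tail) = 0.07285
At α=0.01: p ≥ α → fail to reject H₀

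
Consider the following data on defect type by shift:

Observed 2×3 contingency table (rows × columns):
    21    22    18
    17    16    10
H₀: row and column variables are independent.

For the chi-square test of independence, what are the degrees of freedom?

degrees of freedom = 2

df = (r−1)(c−1) = (2−1)·(3−1) = 2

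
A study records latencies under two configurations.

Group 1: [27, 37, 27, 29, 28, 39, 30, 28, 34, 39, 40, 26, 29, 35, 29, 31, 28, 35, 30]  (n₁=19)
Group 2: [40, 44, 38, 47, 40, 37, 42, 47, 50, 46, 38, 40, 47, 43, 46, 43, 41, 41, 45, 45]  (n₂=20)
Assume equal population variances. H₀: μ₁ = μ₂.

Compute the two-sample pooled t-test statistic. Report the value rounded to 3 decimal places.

test statistic = -8.652

x̄₁=31.632, s₁=4.573, n₁=19
x̄₂=43.000, s₂=3.598, n₂=20
s_p² = [18·4.573² + 19·3.598²]/37 = 16.8222
SE = √(s_p²·(1/19+1/20)) = 1.3140
t = (31.632−43.000)/1.3140 = -8.6520
df = 37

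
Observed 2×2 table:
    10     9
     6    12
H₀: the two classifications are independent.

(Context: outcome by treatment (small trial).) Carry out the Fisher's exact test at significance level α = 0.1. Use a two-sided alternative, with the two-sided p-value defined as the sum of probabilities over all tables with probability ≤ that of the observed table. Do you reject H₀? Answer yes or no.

Margins: r₁=19, r₂=18, c₁=16, c₂=21, n=37
p_obs = C(19,10)·C(18,6)/C(37,16); sum pmf over tables with pmf ≤ p_obs
p-value (two-sided) = 0.32454
At α=0.1: p ≥ α → fail to reject H₀

reject H₀: no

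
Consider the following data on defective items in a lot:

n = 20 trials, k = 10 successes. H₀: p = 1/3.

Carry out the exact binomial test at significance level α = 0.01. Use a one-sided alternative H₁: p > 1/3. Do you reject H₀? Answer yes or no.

Exact binomial: n=20, k=10, p₀=1/3=0.3333
P(X≥10) from Σ C(n,i)·p₀^i·(1−p₀)^(n−i)
p-value (one-sided, H₁ greater) = 0.09190
At α=0.01: p ≥ α → fail to reject H₀

reject H₀: no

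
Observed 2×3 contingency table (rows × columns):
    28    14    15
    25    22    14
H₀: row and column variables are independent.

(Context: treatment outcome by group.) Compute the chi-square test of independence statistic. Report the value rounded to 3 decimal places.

test statistic = 1.849

Row totals [57, 61], col totals [53, 36, 29], n=118
χ² = (28−25.60)²/25.60 + (14−17.39)²/17.39 + (15−14.01)²/14.01 + (25−27.40)²/27.40 + (22−18.61)²/18.61 + (14−14.99)²/14.99 = 1.8486
df = 2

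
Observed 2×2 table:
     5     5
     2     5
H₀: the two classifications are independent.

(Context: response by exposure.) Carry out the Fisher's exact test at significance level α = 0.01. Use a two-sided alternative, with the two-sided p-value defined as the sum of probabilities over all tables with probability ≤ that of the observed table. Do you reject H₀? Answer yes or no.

Margins: r₁=10, r₂=7, c₁=7, c₂=10, n=17
p_obs = C(10,5)·C(7,2)/C(17,7); sum pmf over tables with pmf ≤ p_obs
p-value (two-sided) = 0.62207
At α=0.01: p ≥ α → fail to reject H₀

reject H₀: no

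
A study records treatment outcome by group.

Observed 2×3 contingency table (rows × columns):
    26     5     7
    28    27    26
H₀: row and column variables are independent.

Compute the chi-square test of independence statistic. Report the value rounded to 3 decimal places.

Row totals [38, 81], col totals [54, 32, 33], n=119
χ² = (26−17.24)²/17.24 + (5−10.22)²/10.22 + (7−10.54)²/10.54 + (28−36.76)²/36.76 + (27−21.78)²/21.78 + (26−22.46)²/22.46 = 12.1926
df = 2

test statistic = 12.193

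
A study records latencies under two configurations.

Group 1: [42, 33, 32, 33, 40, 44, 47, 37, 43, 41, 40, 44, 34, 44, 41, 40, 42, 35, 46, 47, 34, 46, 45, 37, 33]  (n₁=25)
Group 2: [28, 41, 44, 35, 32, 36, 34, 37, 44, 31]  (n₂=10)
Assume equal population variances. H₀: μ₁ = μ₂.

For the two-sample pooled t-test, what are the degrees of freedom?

df = n₁ + n₂ − 2 = 25 + 10 − 2 = 33

degrees of freedom = 33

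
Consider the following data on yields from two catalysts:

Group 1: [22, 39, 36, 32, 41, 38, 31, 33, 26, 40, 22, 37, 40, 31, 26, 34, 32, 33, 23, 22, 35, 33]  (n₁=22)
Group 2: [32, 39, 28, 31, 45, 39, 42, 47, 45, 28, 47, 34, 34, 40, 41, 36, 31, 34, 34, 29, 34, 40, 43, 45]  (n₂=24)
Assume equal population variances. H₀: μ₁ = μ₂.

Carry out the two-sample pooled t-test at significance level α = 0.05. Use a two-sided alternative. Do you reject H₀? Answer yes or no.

reject H₀: yes

x̄₁=32.091, s₁=6.195, n₁=22
x̄₂=37.417, s₂=6.114, n₂=24
s_p² = [21·6.195² + 23·6.114²]/44 = 37.8557
SE = √(s_p²·(1/22+1/24)) = 1.8160
t = (32.091−37.417)/1.8160 = -2.9326
df = 44
p-value (two-sided) = 0.00532
At α=0.05: p < α → reject H₀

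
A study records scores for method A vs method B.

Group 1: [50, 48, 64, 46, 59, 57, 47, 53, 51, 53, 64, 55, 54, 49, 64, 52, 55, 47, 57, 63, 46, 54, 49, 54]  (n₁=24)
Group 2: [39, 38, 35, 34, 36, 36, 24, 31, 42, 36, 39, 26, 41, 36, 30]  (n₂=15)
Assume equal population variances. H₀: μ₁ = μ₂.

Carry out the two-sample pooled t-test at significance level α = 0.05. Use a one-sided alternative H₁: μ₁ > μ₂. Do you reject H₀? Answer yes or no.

x̄₁=53.792, s₁=5.778, n₁=24
x̄₂=34.867, s₂=5.167, n₂=15
s_p² = [23·5.778² + 14·5.167²]/37 = 30.8565
SE = √(s_p²·(1/24+1/15)) = 1.8283
t = (53.792−34.867)/1.8283 = 10.3510
df = 37
p-value (one-sided, H₁ greater) = 0.00000
At α=0.05: p < α → reject H₀

reject H₀: yes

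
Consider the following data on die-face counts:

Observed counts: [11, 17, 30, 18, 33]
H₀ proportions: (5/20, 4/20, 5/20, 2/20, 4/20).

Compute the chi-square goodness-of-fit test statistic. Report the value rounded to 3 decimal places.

test statistic = 21.404

n = 109; E_i = n·p_i = [27.25, 21.80, 27.25, 10.90, 21.80]
χ² = (11−27.25)²/27.25 + (17−21.80)²/21.80 + (30−27.25)²/27.25 + (18−10.90)²/10.90 + (33−21.80)²/21.80 = 21.4037
df = 4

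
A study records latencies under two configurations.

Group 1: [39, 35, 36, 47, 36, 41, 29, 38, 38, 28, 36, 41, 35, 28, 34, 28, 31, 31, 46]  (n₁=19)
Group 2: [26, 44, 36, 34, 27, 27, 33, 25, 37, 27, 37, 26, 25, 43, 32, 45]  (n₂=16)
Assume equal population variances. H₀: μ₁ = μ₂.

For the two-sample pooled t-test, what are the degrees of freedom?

degrees of freedom = 33

df = n₁ + n₂ − 2 = 19 + 16 − 2 = 33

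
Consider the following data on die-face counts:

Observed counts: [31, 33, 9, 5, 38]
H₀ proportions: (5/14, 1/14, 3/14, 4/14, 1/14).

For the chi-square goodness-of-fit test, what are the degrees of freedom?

df = k − 1 = 5 − 1 = 4

degrees of freedom = 4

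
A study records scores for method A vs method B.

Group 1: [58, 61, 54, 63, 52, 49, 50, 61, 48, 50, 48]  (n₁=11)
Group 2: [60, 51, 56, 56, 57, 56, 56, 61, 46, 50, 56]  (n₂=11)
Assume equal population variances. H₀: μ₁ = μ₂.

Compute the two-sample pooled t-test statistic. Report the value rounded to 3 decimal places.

x̄₁=54.000, s₁=5.727, n₁=11
x̄₂=55.000, s₂=4.382, n₂=11
s_p² = [10·5.727² + 10·4.382²]/20 = 26.0000
SE = √(s_p²·(1/11+1/11)) = 2.1742
t = (54.000−55.000)/2.1742 = -0.4599
df = 20

test statistic = -0.460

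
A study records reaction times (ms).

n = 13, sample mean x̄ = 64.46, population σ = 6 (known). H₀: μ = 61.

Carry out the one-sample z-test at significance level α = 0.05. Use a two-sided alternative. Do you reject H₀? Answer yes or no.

SE = σ/√n = 6/√13 = 1.6641
z = (x̄−μ₀)/SE = (64.46−61)/1.6641 = 2.0792
p-value (two-sided) = 0.03760
At α=0.05: p < α → reject H₀

reject H₀: yes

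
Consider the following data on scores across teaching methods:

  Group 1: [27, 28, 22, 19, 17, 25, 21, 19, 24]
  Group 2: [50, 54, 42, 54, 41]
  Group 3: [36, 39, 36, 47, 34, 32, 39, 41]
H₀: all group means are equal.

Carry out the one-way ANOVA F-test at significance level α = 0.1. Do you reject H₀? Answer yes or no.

reject H₀: yes

Group means [22.44, 48.20, 38.00], grand mean 33.955
SSB = Σnᵢ(x̄ᵢ−x̄)² = 2337.932; SSW = ΣΣ(x−x̄ᵢ)² = 429.022
MSB = 2337.932/2 = 1168.9662; MSW = 429.022/19 = 22.5801
F = MSB/MSW = 51.7697
df = (2, 19)
p-value (upper-tail) = 0.00000
At α=0.1: p < α → reject H₀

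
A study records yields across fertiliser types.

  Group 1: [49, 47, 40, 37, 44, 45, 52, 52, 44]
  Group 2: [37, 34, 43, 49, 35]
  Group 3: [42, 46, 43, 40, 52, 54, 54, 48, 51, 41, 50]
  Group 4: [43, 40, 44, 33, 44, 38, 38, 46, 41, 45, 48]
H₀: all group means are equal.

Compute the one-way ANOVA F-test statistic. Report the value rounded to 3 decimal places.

Group means [45.56, 39.60, 47.36, 41.82], grand mean 44.139
SSB = Σnᵢ(x̄ᵢ−x̄)² = 294.702; SSW = ΣΣ(x−x̄ᵢ)² = 827.604
MSB = 294.702/3 = 98.2338; MSW = 827.604/32 = 25.8626
F = MSB/MSW = 3.7983
df = (3, 32)

test statistic = 3.798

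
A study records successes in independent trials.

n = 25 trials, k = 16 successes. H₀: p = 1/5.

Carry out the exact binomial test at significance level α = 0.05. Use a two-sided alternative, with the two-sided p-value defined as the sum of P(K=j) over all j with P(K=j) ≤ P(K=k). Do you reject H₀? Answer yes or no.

reject H₀: yes

Exact binomial: n=25, k=16, p₀=1/5=0.2000
P(X=j) = C(n,j)·p₀^j·(1−p₀)^(n−j); p = Σ P(X=j) over j with P(X=j) ≤ P(X=16)
p-value (two-sided) = 0.00000
At α=0.05: p < α → reject H₀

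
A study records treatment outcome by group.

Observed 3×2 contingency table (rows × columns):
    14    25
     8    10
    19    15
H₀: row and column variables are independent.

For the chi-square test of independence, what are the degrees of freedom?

df = (r−1)(c−1) = (3−1)·(2−1) = 2

degrees of freedom = 2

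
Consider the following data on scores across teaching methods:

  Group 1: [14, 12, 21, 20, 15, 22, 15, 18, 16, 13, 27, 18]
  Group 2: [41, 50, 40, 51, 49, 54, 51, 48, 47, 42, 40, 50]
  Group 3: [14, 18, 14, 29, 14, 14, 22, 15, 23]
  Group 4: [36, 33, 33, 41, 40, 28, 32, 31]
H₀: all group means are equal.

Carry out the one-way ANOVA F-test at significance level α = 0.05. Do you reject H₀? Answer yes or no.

reject H₀: yes

Group means [17.58, 46.92, 18.11, 34.25], grand mean 29.537
SSB = Σnᵢ(x̄ᵢ−x̄)² = 6691.973; SSW = ΣΣ(x−x̄ᵢ)² = 844.222
MSB = 6691.973/3 = 2230.6576; MSW = 844.222/37 = 22.8168
F = MSB/MSW = 97.7638
df = (3, 37)
p-value (upper-tail) = 0.00000
At α=0.05: p < α → reject H₀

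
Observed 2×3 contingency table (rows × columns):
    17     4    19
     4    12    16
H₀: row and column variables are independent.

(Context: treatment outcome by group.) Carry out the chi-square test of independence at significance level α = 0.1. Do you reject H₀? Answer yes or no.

reject H₀: yes

Row totals [40, 32], col totals [21, 16, 35], n=72
χ² = (17−11.67)²/11.67 + (4−8.89)²/8.89 + (19−19.44)²/19.44 + (4−9.33)²/9.33 + (12−7.11)²/7.11 + (16−15.56)²/15.56 = 11.5586
df = 2
p-value (upper-tail) = 0.00309
At α=0.1: p < α → reject H₀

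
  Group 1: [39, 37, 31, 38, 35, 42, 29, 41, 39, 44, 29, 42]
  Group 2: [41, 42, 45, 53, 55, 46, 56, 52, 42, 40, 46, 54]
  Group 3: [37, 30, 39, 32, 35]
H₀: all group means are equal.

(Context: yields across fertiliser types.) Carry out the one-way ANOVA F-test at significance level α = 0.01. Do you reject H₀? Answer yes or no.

Group means [37.17, 47.67, 34.60], grand mean 41.069
SSB = Σnᵢ(x̄ᵢ−x̄)² = 914.329; SSW = ΣΣ(x−x̄ᵢ)² = 735.533
MSB = 914.329/2 = 457.1644; MSW = 735.533/26 = 28.2897
F = MSB/MSW = 16.1601
df = (2, 26)
p-value (upper-tail) = 0.00003
At α=0.01: p < α → reject H₀

reject H₀: yes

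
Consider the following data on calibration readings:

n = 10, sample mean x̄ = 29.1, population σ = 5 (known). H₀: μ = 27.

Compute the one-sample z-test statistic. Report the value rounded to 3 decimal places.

SE = σ/√n = 5/√10 = 1.5811
z = (x̄−μ₀)/SE = (29.1−27)/1.5811 = 1.3282

test statistic = 1.328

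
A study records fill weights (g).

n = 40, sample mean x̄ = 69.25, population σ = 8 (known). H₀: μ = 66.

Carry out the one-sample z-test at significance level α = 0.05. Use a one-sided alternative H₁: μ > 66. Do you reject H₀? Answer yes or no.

SE = σ/√n = 8/√40 = 1.2649
z = (x̄−μ₀)/SE = (69.25−66)/1.2649 = 2.5694
p-value (one-sided, H₁ greater) = 0.00509
At α=0.05: p < α → reject H₀

reject H₀: yes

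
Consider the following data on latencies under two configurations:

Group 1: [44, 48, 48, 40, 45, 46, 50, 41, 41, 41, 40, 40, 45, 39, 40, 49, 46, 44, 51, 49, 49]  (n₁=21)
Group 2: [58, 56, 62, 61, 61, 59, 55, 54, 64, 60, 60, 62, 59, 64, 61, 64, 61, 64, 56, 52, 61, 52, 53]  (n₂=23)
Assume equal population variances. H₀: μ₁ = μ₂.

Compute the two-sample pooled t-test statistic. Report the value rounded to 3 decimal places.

x̄₁=44.571, s₁=3.944, n₁=21
x̄₂=59.087, s₂=3.895, n₂=23
s_p² = [20·3.944² + 22·3.895²]/42 = 15.3564
SE = √(s_p²·(1/21+1/23)) = 1.1828
t = (44.571−59.087)/1.1828 = -12.2726
df = 42

test statistic = -12.273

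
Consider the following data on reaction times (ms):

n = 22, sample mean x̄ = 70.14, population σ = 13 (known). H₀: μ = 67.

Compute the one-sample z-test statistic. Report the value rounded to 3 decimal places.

test statistic = 1.133

SE = σ/√n = 13/√22 = 2.7716
z = (x̄−μ₀)/SE = (70.14−67)/2.7716 = 1.1329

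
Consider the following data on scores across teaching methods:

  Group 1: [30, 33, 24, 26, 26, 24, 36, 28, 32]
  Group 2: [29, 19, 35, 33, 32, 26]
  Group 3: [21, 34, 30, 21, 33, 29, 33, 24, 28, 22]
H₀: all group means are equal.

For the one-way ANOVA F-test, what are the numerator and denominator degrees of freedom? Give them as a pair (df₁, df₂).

k = 3 groups, N = 25 total
df = (k−1, N−k) = (3−1, 25−3) = (2, 22)

degrees of freedom = [2, 22]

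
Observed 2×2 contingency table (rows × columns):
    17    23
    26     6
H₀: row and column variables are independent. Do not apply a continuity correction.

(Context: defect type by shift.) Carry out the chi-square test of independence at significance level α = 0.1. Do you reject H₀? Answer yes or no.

reject H₀: yes

Row totals [40, 32], col totals [43, 29], n=72
χ² = (17−23.89)²/23.89 + (23−16.11)²/16.11 + (26−19.11)²/19.11 + (6−12.89)²/12.89 = 11.0974
df = 1
p-value (upper-tail) = 0.00086
At α=0.1: p < α → reject H₀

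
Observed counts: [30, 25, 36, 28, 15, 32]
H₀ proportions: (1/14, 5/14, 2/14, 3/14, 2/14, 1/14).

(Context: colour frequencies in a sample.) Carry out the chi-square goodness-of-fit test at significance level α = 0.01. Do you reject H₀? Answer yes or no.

reject H₀: yes

n = 166; E_i = n·p_i = [11.86, 59.29, 23.71, 35.57, 23.71, 11.86]
χ² = (30−11.86)²/11.86 + (25−59.29)²/59.29 + (36−23.71)²/23.71 + (28−35.57)²/35.57 + (15−23.71)²/23.71 + (32−11.86)²/11.86 = 92.9859
df = 5
p-value (upper-tail) = 0.00000
At α=0.01: p < α → reject H₀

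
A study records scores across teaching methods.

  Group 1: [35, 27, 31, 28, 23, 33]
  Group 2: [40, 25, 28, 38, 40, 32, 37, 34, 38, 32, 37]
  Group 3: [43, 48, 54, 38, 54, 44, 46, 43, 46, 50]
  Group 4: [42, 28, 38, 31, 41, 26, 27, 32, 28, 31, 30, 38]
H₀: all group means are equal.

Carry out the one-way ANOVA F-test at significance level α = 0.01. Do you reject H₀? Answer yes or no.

Group means [29.50, 34.64, 46.60, 32.67], grand mean 36.308
SSB = Σnᵢ(x̄ᵢ−x̄)² = 1527.196; SSW = ΣΣ(x−x̄ᵢ)² = 915.112
MSB = 1527.196/3 = 509.0652; MSW = 915.112/35 = 26.1461
F = MSB/MSW = 19.4701
df = (3, 35)
p-value (upper-tail) = 0.00000
At α=0.01: p < α → reject H₀

reject H₀: yes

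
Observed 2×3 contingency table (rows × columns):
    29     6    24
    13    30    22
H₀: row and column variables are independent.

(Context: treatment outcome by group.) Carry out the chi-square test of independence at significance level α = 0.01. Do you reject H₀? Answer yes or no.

reject H₀: yes

Row totals [59, 65], col totals [42, 36, 46], n=124
χ² = (29−19.98)²/19.98 + (6−17.13)²/17.13 + (24−21.89)²/21.89 + (13−22.02)²/22.02 + (30−18.87)²/18.87 + (22−24.11)²/24.11 = 21.9432
df = 2
p-value (upper-tail) = 0.00002
At α=0.01: p < α → reject H₀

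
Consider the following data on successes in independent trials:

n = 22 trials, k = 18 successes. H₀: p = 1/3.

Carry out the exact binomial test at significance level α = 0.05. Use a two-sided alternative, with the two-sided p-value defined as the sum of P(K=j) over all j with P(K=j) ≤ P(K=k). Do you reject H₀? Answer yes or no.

Exact binomial: n=22, k=18, p₀=1/3=0.3333
P(X=j) = C(n,j)·p₀^j·(1−p₀)^(n−j); p = Σ P(X=j) over j with P(X=j) ≤ P(X=18)
p-value (two-sided) = 0.00000
At α=0.05: p < α → reject H₀

reject H₀: yes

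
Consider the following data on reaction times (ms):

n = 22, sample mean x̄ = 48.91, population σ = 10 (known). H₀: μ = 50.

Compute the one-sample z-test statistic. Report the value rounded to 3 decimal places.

SE = σ/√n = 10/√22 = 2.1320
z = (x̄−μ₀)/SE = (48.91−50)/2.1320 = -0.5113

test statistic = -0.511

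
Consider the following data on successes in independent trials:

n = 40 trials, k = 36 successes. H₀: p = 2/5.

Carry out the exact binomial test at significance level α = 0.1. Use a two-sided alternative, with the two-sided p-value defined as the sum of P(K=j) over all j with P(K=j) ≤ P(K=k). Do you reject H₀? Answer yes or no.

reject H₀: yes

Exact binomial: n=40, k=36, p₀=2/5=0.4000
P(X=j) = C(n,j)·p₀^j·(1−p₀)^(n−j); p = Σ P(X=j) over j with P(X=j) ≤ P(X=36)
p-value (two-sided) = 0.00000
At α=0.1: p < α → reject H₀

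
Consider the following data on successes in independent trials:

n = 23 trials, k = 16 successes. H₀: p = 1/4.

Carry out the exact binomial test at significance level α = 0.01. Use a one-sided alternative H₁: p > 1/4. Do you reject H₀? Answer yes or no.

reject H₀: yes

Exact binomial: n=23, k=16, p₀=1/4=0.2500
P(X≥16) from Σ C(n,i)·p₀^i·(1−p₀)^(n−i)
p-value (one-sided, H₁ greater) = 0.00001
At α=0.01: p < α → reject H₀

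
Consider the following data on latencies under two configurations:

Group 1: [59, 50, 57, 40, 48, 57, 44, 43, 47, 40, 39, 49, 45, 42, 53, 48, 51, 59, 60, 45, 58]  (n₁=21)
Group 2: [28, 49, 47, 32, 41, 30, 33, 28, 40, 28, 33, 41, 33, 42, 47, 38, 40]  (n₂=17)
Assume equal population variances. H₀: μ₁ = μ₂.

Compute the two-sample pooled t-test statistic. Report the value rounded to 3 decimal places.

x̄₁=49.238, s₁=6.928, n₁=21
x̄₂=37.059, s₂=7.004, n₂=17
s_p² = [20·6.928² + 16·7.004²]/36 = 48.4653
SE = √(s_p²·(1/21+1/17)) = 2.2713
t = (49.238−37.059)/2.2713 = 5.3623
df = 36

test statistic = 5.362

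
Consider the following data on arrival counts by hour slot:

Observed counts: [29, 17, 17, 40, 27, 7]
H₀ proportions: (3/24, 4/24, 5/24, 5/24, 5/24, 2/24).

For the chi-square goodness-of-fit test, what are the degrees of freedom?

df = k − 1 = 6 − 1 = 5

degrees of freedom = 5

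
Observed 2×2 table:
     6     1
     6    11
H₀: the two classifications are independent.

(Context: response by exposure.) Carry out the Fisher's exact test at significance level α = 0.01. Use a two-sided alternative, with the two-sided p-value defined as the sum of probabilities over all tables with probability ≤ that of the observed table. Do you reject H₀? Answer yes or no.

Margins: r₁=7, r₂=17, c₁=12, c₂=12, n=24
p_obs = C(7,6)·C(17,6)/C(24,12); sum pmf over tables with pmf ≤ p_obs
p-value (two-sided) = 0.06865
At α=0.01: p ≥ α → fail to reject H₀

reject H₀: no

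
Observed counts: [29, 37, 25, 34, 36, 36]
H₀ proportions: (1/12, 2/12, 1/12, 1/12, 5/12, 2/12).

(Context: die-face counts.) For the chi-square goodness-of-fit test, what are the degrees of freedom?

df = k − 1 = 6 − 1 = 5

degrees of freedom = 5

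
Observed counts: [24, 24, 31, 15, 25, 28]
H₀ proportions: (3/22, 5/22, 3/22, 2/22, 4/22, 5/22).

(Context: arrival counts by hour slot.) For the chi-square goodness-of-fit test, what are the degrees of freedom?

degrees of freedom = 5

df = k − 1 = 6 − 1 = 5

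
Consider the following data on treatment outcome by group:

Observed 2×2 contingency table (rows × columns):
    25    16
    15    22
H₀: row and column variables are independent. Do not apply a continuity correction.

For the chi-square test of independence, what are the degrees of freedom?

df = (r−1)(c−1) = (2−1)·(2−1) = 1

degrees of freedom = 1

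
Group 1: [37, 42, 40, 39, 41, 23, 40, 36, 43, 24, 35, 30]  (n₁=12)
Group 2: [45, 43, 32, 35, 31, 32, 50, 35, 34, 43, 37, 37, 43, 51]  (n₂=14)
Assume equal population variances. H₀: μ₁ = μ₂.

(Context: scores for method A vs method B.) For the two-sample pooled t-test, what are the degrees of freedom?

df = n₁ + n₂ − 2 = 12 + 14 − 2 = 24

degrees of freedom = 24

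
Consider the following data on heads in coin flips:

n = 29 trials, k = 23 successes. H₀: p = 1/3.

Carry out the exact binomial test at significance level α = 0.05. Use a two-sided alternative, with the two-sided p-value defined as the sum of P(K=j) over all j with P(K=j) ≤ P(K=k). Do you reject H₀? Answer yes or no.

Exact binomial: n=29, k=23, p₀=1/3=0.3333
P(X=j) = C(n,j)·p₀^j·(1−p₀)^(n−j); p = Σ P(X=j) over j with P(X=j) ≤ P(X=23)
p-value (two-sided) = 0.00000
At α=0.05: p < α → reject H₀

reject H₀: yes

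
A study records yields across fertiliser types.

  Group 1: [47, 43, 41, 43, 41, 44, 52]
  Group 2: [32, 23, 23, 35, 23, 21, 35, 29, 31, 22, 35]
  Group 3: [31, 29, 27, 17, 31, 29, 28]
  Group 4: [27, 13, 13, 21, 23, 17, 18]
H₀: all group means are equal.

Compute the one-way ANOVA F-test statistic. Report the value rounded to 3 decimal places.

Group means [44.43, 28.09, 27.43, 18.86], grand mean 29.500
SSB = Σnᵢ(x̄ᵢ−x̄)² = 2404.805; SSW = ΣΣ(x−x̄ᵢ)² = 725.195
MSB = 2404.805/3 = 801.6017; MSW = 725.195/28 = 25.8998
F = MSB/MSW = 30.9501
df = (3, 28)

test statistic = 30.950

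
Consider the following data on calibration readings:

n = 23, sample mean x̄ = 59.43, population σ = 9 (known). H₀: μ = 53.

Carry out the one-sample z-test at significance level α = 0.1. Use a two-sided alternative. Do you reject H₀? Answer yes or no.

reject H₀: yes

SE = σ/√n = 9/√23 = 1.8766
z = (x̄−μ₀)/SE = (59.43−53)/1.8766 = 3.4264
p-value (two-sided) = 0.00061
At α=0.1: p < α → reject H₀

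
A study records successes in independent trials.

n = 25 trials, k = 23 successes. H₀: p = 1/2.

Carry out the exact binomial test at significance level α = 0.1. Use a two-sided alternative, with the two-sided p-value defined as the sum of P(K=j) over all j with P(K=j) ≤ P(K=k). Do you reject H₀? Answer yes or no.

Exact binomial: n=25, k=23, p₀=1/2=0.5000
P(X=j) = C(n,j)·p₀^j·(1−p₀)^(n−j); p = Σ P(X=j) over j with P(X=j) ≤ P(X=23)
p-value (two-sided) = 0.00002
At α=0.1: p < α → reject H₀

reject H₀: yes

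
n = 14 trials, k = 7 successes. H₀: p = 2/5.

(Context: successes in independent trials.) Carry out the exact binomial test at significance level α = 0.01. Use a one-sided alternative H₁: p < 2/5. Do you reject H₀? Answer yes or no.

Exact binomial: n=14, k=7, p₀=2/5=0.4000
P(X≤7) from Σ C(n,i)·p₀^i·(1−p₀)^(n−i)
p-value (one-sided, H₁ less) = 0.84986
At α=0.01: p ≥ α → fail to reject H₀

reject H₀: no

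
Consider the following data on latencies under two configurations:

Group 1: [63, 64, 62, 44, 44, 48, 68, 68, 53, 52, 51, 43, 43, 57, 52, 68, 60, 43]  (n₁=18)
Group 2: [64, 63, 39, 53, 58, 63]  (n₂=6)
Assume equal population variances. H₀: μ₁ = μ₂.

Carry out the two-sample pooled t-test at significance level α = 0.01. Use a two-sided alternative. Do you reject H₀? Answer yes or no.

reject H₀: no

x̄₁=54.611, s₁=9.357, n₁=18
x̄₂=56.667, s₂=9.606, n₂=6
s_p² = [17·9.357² + 5·9.606²]/22 = 88.6187
SE = √(s_p²·(1/18+1/6)) = 4.4377
t = (54.611−56.667)/4.4377 = -0.4632
df = 22
p-value (two-sided) = 0.64777
At α=0.01: p ≥ α → fail to reject H₀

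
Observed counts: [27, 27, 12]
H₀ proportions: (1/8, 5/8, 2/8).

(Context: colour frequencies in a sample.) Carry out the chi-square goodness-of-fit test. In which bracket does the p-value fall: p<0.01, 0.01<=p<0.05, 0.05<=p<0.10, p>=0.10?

p-value bracket: p<0.01

n = 66; E_i = n·p_i = [8.25, 41.25, 16.50]
χ² = (27−8.25)²/8.25 + (27−41.25)²/41.25 + (12−16.50)²/16.50 = 48.7636
df = 2
p-value (upper-tail) = 0.00000
→ bracket: p<0.01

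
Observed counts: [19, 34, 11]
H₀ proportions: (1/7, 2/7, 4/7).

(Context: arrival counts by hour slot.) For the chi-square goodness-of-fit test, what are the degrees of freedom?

df = k − 1 = 3 − 1 = 2

degrees of freedom = 2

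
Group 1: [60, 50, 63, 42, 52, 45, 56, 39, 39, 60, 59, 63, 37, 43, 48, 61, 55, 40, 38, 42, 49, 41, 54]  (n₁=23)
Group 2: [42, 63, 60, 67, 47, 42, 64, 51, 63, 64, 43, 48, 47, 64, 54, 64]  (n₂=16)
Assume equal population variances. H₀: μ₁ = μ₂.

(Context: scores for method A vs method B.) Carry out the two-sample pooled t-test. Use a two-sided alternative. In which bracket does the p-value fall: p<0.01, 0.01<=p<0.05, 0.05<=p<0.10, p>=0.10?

x̄₁=49.391, s₁=8.933, n₁=23
x̄₂=55.188, s₂=9.297, n₂=16
s_p² = [22·8.933² + 15·9.297²]/37 = 82.4842
SE = √(s_p²·(1/23+1/16)) = 2.9566
t = (49.391−55.188)/2.9566 = -1.9604
df = 37
p-value (two-sided) = 0.05751
→ bracket: 0.05<=p<0.10

p-value bracket: 0.05<=p<0.10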